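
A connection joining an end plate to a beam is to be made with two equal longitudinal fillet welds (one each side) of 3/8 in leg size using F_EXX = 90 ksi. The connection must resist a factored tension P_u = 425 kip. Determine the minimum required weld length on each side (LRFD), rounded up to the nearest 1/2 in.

Throat t_e = 0.707 × 0.375 = 0.2651 in.
φr_n = 0.75 × 0.6 × 90 × 0.2651 = 10.74 kip/in.
L_req = P_u / φr_n = 425 / 10.74 = 39.58 in total.
Per side: 39.58 / 2 = 19.79 in.
Round up → use L = 20 in on each side.

L = 20 in on each side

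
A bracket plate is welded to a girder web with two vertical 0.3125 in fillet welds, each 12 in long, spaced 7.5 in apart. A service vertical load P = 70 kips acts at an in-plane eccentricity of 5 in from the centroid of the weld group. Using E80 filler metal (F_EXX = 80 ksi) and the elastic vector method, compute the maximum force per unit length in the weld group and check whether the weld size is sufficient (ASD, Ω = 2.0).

f_max ≈ 6.04 kip/in; NOT adequate

Total weld length L_w = 24 in. Treat welds as unit-width lines.
Polar moment about centroid: J = 2[d³/12 + d(b/2)²] = 2[12³/12 + 12×3.75²] = 625.5 in³.
Direct shear f_v = P/L_w = 70 / 24 = 2.917 kip/in (vertical).
Torsion M = P·e = 70 × 5 = 350 kip·in.
Critical point at (x, y) = (3.75, 6) from centroid. f_tx = M·y/J = 3.357 kip/in; f_ty = M·x/J = 2.098 kip/in.
Resultant f_max = √[f_tx² + (f_v + f_ty)²] = √[3.357² + (2.917 + 2.098)²] = 6.035 kip/in.
Capacity per unit length: r_n/Ω = (1/2.0) × 0.6 × 80 × (0.707 × 0.3125) = 5.302 kip/in.
6.035 > 5.302 → NOT adequate.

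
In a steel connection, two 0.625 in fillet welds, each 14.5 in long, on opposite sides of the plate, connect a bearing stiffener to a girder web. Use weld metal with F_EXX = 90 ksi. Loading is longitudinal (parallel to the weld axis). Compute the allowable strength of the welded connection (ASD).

Effective throat t_e = 0.707 × 0.625 = 0.4419 in.
Total length L = 29 in; A_we = 0.4419 × 29 = 12.81 in².
F_nw = 0.6 F_EXX = 0.6 × 90 = 54 ksi.
R_n = 54 × 12.81 = 692 kips; R_n/Ω = 692/2.0 = 346 kips.

R_n/Ω ≈ 346 kips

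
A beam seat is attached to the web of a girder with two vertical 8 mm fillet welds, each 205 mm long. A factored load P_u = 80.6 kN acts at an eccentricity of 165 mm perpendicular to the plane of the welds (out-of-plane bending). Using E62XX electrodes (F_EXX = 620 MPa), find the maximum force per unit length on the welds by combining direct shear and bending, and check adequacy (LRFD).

f_max ≈ 970 N/mm; adequate

L_w = 2 × 205 = 410 mm; section modulus (unit throat) S = 2 × L²/6 = 14010 mm².
Direct shear f_v = P/L_w = 80.6×10³/410 = 196.6 N/mm.
Moment M = P × e = 80.6×10³ × 165 = 13299000 N·mm; bending f_b = M/S = 949.4 N/mm.
f_max = √(f_v² + f_b²) = √(196.6² + 949.4²) = 969.5 N/mm.
φr_n = 0.75 × 0.6 × 620 × (0.707 × 8) = 1578 N/mm → adequate.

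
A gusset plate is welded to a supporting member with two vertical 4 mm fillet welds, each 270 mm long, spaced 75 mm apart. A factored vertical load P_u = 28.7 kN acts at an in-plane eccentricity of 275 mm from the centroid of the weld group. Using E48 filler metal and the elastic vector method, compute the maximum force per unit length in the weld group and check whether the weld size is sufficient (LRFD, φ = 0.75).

E48XX → F_EXX = 480 MPa.
Total weld length L_w = 540 mm. Treat welds as unit-width lines.
Polar moment about centroid: J = 2[d³/12 + d(b/2)²] = 2[270³/12 + 270×37.5²] = 4040000 mm³.
Direct shear f_v = P/L_w = 28.7×10³ / 540 = 53.15 N/mm (vertical).
Torsion M = P·e = 28.7×10³ × 275 = 7892500 N·mm.
Critical point at (x, y) = (37.5, 135) from centroid. f_tx = M·y/J = 263.7 N/mm; f_ty = M·x/J = 73.26 N/mm.
Resultant f_max = √[f_tx² + (f_v + f_ty)²] = √[263.7² + (53.15 + 73.26)²] = 292.5 N/mm.
Capacity per unit length: φr_n = 0.75 × 0.6 × 480 × (0.707 × 4) = 610.8 N/mm.
292.5 ≤ 610.8 → adequate.

f_max ≈ 292 N/mm; adequate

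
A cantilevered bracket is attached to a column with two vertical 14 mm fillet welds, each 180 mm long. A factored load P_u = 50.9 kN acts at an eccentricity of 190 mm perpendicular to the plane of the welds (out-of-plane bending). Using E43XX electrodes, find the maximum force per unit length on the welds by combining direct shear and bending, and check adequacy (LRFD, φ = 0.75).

f_max ≈ 907 N/mm; adequate

E43XX → F_EXX = 430 MPa.
L_w = 2 × 180 = 360 mm; section modulus (unit throat) S = 2 × L²/6 = 10800 mm².
Direct shear f_v = P/L_w = 50.9×10³/360 = 141.4 N/mm.
Moment M = P × e = 50.9×10³ × 190 = 9671000 N·mm; bending f_b = M/S = 895.5 N/mm.
f_max = √(f_v² + f_b²) = √(141.4² + 895.5²) = 906.6 N/mm.
φr_n = 0.75 × 0.6 × 430 × (0.707 × 14) = 1915 N/mm → adequate.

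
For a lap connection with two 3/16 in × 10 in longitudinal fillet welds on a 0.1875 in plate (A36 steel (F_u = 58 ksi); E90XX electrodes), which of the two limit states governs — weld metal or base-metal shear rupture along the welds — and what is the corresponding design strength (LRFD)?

E90XX → F_EXX = 90 ksi.
t_e = 0.707 × 0.1875 = 0.1326 in; L = 20 in.
Weld metal: φR_n = 0.75 × 0.6 × 90 × 0.1326 × 20 = 107.4 kip.
Base metal (shear rupture): φR_n = 0.75 × 0.6 × 58 × 0.1875 × 20 = 97.88 kip.
Governing: base-metal shear rupture.

φR_n ≈ 97.9 kip (base-metal shear rupture governs)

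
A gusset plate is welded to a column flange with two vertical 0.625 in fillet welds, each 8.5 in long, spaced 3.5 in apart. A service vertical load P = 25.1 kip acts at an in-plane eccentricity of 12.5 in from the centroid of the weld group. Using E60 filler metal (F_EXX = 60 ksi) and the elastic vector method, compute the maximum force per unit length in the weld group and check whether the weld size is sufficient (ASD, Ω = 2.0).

f_max ≈ 9.99 kip/in; NOT adequate

Total weld length L_w = 17 in. Treat welds as unit-width lines.
Polar moment about centroid: J = 2[d³/12 + d(b/2)²] = 2[8.5³/12 + 8.5×1.75²] = 154.4 in³.
Direct shear f_v = P/L_w = 25.1 / 17 = 1.476 kip/in (vertical).
Torsion M = P·e = 25.1 × 12.5 = 313.75 kip·in.
Critical point at (x, y) = (1.75, 4.25) from centroid. f_tx = M·y/J = 8.635 kip/in; f_ty = M·x/J = 3.556 kip/in.
Resultant f_max = √[f_tx² + (f_v + f_ty)²] = √[8.635² + (1.476 + 3.556)²] = 9.995 kip/in.
Capacity per unit length: r_n/Ω = (1/2.0) × 0.6 × 60 × (0.707 × 0.625) = 7.954 kip/in.
9.995 > 7.954 → NOT adequate.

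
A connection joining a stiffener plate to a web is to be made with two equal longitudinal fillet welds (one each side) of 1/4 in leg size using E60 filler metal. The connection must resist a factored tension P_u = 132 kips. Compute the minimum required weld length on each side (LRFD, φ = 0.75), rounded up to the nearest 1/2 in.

E60XX → F_EXX = 60 ksi.
Throat t_e = 0.707 × 0.25 = 0.1767 in.
φr_n = 0.75 × 0.6 × 60 × 0.1767 = 4.772 kips/in.
L_req = P_u / φr_n = 132 / 4.772 = 27.66 in total.
Per side: 27.66 / 2 = 13.83 in.
Round up → use L = 14 in on each side.

L = 14 in on each side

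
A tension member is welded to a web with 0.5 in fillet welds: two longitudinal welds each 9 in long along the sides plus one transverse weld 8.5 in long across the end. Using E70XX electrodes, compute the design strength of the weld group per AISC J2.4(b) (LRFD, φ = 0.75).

φR_n ≈ 312 kip

E70XX → F_EXX = 70 ksi.
t_e = 0.707 × 0.5 = 0.3535 in.
R_nwl = 0.6 × 70 × 0.3535 × 18 = 267.2 kip (longitudinal, 2 welds).
R_nwt = 0.6 × 70 × 0.3535 × 8.5 = 126.2 kip (transverse, base value).
(i) R_nwl + R_nwt = 393.4 kip; (ii) 0.85 R_nwl + 1.5 R_nwt = 416.5 kip.
R_n = max = 416.5 kip [governs: (ii)]; φR_n = 312.3 kip.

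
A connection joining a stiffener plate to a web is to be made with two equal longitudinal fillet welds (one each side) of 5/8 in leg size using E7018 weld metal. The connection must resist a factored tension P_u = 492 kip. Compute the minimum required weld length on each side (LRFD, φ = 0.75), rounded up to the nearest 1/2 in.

E70XX → F_EXX = 70 ksi.
Throat t_e = 0.707 × 0.625 = 0.4419 in.
φr_n = 0.75 × 0.6 × 70 × 0.4419 = 13.92 kip/in.
L_req = P_u / φr_n = 492 / 13.92 = 35.35 in total.
Per side: 35.35 / 2 = 17.67 in.
Round up → use L = 18 in on each side.

L = 18 in on each side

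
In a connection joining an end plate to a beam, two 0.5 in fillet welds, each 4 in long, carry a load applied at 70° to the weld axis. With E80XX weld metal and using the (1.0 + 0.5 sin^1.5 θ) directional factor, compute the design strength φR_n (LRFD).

φR_n ≈ 148 kip

E80XX → F_EXX = 80 ksi.
t_e = 0.707 × 0.5 = 0.3535 in; A_we = 0.3535 × 8 = 2.828 in².
Directional factor: 1.0 + 0.5 sin^1.5(70°) = 1.455.
F_nw = 0.6 × 80 × 1.455 = 69.86 ksi.
φR_n = 0.75 × 69.86 × 2.828 = 148.2 kip.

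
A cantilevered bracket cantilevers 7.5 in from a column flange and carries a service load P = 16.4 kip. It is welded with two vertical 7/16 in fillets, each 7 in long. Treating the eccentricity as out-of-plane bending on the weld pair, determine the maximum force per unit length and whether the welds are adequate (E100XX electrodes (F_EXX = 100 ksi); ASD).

L_w = 2 × 7 = 14 in; section modulus (unit throat) S = 2 × L²/6 = 16.33 in².
Direct shear f_v = P/L_w = 16.4/14 = 1.171 kip/in.
Moment M = P × e = 16.4 × 7.5 = 123 kip·in; bending f_b = M/S = 7.531 kip/in.
f_max = √(f_v² + f_b²) = √(1.171² + 7.531²) = 7.621 kip/in.
r_n/Ω = (1/2.0) × 0.6 × 100 × (0.707 × 0.4375) = 9.279 kip/in → adequate.

f_max ≈ 7.62 kip/in; adequate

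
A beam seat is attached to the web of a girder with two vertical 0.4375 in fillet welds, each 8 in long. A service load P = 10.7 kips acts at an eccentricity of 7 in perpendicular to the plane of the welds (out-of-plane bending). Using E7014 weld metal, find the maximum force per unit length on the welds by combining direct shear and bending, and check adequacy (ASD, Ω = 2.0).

f_max ≈ 3.57 kip/in; adequate

E70XX → F_EXX = 70 ksi.
L_w = 2 × 8 = 16 in; section modulus (unit throat) S = 2 × L²/6 = 21.33 in².
Direct shear f_v = P/L_w = 10.7/16 = 0.6687 kip/in.
Moment M = P × e = 10.7 × 7 = 74.9 kip·in; bending f_b = M/S = 3.511 kip/in.
f_max = √(f_v² + f_b²) = √(0.6687² + 3.511²) = 3.574 kip/in.
r_n/Ω = (1/2.0) × 0.6 × 70 × (0.707 × 0.4375) = 6.496 kip/in → adequate.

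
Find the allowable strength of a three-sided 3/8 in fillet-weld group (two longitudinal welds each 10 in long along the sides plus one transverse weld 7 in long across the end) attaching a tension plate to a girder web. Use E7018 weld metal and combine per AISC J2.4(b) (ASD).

E70XX → F_EXX = 70 ksi.
t_e = 0.707 × 0.375 = 0.2651 in.
R_nwl = 0.6 × 70 × 0.2651 × 20 = 222.7 kips (longitudinal, 2 welds).
R_nwt = 0.6 × 70 × 0.2651 × 7 = 77.95 kips (transverse, base value).
(i) R_nwl + R_nwt = 300.7 kips; (ii) 0.85 R_nwl + 1.5 R_nwt = 306.2 kips.
R_n = max = 306.2 kips [governs: (ii)]; R_n/Ω = 153.1 kips.

R_n/Ω ≈ 153 kips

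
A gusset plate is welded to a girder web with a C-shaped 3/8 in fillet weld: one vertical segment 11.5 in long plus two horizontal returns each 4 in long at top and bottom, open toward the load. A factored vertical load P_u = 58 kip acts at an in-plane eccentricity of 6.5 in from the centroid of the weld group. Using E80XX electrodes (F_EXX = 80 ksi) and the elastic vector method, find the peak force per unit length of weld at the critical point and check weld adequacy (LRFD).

Total weld length L_w = 19.5 in. Treat welds as unit-width lines.
Centroid: x̄ = 2×4×2 / 19.5 = 0.8205 in from the vertical weld.
Polar moment about centroid: J = I_x + I_y = [11.5³/12 + 2×4×5.75²] + [11.5×0.8205² + 2(4³/12 + 4×1.179²)] = 420.8 in³.
Direct shear f_v = P/L_w = 58 / 19.5 = 2.974 kip/in (vertical).
Torsion M = P·e = 58 × 6.5 = 377 kip·in.
Critical point at (x, y) = (3.179, 5.75) from centroid. f_tx = M·y/J = 5.152 kip/in; f_ty = M·x/J = 2.849 kip/in.
Resultant f_max = √[f_tx² + (f_v + f_ty)²] = √[5.152² + (2.974 + 2.849)²] = 7.775 kip/in.
Capacity per unit length: φr_n = 0.75 × 0.6 × 80 × (0.707 × 0.375) = 9.544 kip/in.
7.775 ≤ 9.544 → adequate.

f_max ≈ 7.77 kip/in; adequate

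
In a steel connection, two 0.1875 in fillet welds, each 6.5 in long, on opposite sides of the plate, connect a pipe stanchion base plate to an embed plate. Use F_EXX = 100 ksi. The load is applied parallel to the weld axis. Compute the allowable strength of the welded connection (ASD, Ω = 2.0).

Effective throat t_e = 0.707 × 0.1875 = 0.1326 in.
Total length L = 13 in; A_we = 0.1326 × 13 = 1.723 in².
F_nw = 0.6 F_EXX = 0.6 × 100 = 60 ksi.
R_n = 60 × 1.723 = 103.4 kip; R_n/Ω = 103.4/2.0 = 51.7 kip.

R_n/Ω ≈ 51.7 kip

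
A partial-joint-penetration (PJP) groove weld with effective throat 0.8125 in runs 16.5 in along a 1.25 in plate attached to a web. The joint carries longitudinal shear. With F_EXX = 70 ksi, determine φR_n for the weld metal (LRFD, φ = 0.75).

Effective throat (given) t_e = 0.8125 in.
A_we = 0.8125 × 16.5 = 13.41 in².
F_nw = 0.6 F_EXX = 42 ksi.
φR_n = 0.75 × 42 × 13.41 = 422.3 kip.

φR_n ≈ 422 kip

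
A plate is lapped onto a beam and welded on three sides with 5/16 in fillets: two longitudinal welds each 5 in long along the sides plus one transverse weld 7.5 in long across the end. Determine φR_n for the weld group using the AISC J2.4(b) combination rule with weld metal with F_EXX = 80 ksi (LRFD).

t_e = 0.707 × 0.3125 = 0.2209 in.
R_nwl = 0.6 × 80 × 0.2209 × 10 = 106 kip (longitudinal, 2 welds).
R_nwt = 0.6 × 80 × 0.2209 × 7.5 = 79.54 kip (transverse, base value).
(i) R_nwl + R_nwt = 185.6 kip; (ii) 0.85 R_nwl + 1.5 R_nwt = 209.4 kip.
R_n = max = 209.4 kip [governs: (ii)]; φR_n = 157.1 kip.

φR_n ≈ 157 kip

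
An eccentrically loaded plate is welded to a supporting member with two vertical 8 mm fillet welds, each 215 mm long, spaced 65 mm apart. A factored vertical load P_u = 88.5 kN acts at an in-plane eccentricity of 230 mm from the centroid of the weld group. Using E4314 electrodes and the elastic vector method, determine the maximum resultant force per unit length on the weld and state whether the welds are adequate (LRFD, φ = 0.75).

f_max ≈ 1160 N/mm; NOT adequate

E43XX → F_EXX = 430 MPa.
Total weld length L_w = 430 mm. Treat welds as unit-width lines.
Polar moment about centroid: J = 2[d³/12 + d(b/2)²] = 2[215³/12 + 215×32.5²] = 2111000 mm³.
Direct shear f_v = P/L_w = 88.5×10³ / 430 = 205.8 N/mm (vertical).
Torsion M = P·e = 88.5×10³ × 230 = 20355000 N·mm.
Critical point at (x, y) = (32.5, 107.5) from centroid. f_tx = M·y/J = 1037 N/mm; f_ty = M·x/J = 313.4 N/mm.
Resultant f_max = √[f_tx² + (f_v + f_ty)²] = √[1037² + (205.8 + 313.4)²] = 1160 N/mm.
Capacity per unit length: φr_n = 0.75 × 0.6 × 430 × (0.707 × 8) = 1094 N/mm.
1160 > 1094 → NOT adequate.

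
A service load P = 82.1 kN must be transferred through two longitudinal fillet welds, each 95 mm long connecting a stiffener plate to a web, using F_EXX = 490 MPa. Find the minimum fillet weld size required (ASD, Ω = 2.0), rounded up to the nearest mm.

Total weld length L = 190 mm.
Required throat t_e = P × Ω / (0.6 F_EXX × L) = 82.1 × 2.0 / (0.6 × 490 × 190 × 10⁻³) = 2.939 mm.
Required leg w = t_e / 0.707 = 4.158 mm → use 5 mm.

w = 5 mm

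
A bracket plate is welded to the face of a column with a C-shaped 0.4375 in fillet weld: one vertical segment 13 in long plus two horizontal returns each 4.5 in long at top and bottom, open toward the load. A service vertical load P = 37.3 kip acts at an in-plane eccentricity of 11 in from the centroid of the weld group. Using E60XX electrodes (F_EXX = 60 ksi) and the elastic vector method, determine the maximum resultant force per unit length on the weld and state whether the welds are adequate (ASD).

f_max ≈ 6.03 kip/in; NOT adequate

Total weld length L_w = 22 in. Treat welds as unit-width lines.
Centroid: x̄ = 2×4.5×2.25 / 22 = 0.9205 in from the vertical weld.
Polar moment about centroid: J = I_x + I_y = [13³/12 + 2×4.5×6.5²] + [13×0.9205² + 2(4.5³/12 + 4.5×1.33²)] = 605.4 in³.
Direct shear f_v = P/L_w = 37.3 / 22 = 1.695 kip/in (vertical).
Torsion M = P·e = 37.3 × 11 = 410.3 kip·in.
Critical point at (x, y) = (3.58, 6.5) from centroid. f_tx = M·y/J = 4.405 kip/in; f_ty = M·x/J = 2.426 kip/in.
Resultant f_max = √[f_tx² + (f_v + f_ty)²] = √[4.405² + (1.695 + 2.426)²] = 6.032 kip/in.
Capacity per unit length: r_n/Ω = (1/2.0) × 0.6 × 60 × (0.707 × 0.4375) = 5.568 kip/in.
6.032 > 5.568 → NOT adequate.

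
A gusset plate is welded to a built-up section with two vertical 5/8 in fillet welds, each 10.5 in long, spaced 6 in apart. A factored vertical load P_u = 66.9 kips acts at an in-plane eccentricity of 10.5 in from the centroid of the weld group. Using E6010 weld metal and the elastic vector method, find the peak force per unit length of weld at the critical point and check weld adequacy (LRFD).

E60XX → F_EXX = 60 ksi.
Total weld length L_w = 21 in. Treat welds as unit-width lines.
Polar moment about centroid: J = 2[d³/12 + d(b/2)²] = 2[10.5³/12 + 10.5×3²] = 381.9 in³.
Direct shear f_v = P/L_w = 66.9 / 21 = 3.186 kip/in (vertical).
Torsion M = P·e = 66.9 × 10.5 = 702.45 kip·in.
Critical point at (x, y) = (3, 5.25) from centroid. f_tx = M·y/J = 9.656 kip/in; f_ty = M·x/J = 5.518 kip/in.
Resultant f_max = √[f_tx² + (f_v + f_ty)²] = √[9.656² + (3.186 + 5.518)²] = 13 kip/in.
Capacity per unit length: φr_n = 0.75 × 0.6 × 60 × (0.707 × 0.625) = 11.93 kip/in.
13 > 11.93 → NOT adequate.

f_max ≈ 13 kip/in; NOT adequate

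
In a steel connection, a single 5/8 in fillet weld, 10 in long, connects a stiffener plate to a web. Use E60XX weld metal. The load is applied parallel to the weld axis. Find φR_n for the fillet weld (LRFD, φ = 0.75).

φR_n ≈ 119 kips

E60XX → F_EXX = 60 ksi.
Effective throat t_e = 0.707 × 0.625 = 0.4419 in.
Total length L = 10 in; A_we = 0.4419 × 10 = 4.419 in².
F_nw = 0.6 F_EXX = 0.6 × 60 = 36 ksi.
φR_n = 0.75 × 36 × 4.419 = 119.3 kips.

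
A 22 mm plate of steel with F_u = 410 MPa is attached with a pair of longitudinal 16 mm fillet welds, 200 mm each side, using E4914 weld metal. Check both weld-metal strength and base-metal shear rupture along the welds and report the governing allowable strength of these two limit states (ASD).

E49XX → F_EXX = 490 MPa.
t_e = 0.707 × 16 = 11.31 mm; L = 400 mm.
Weld metal: R_n/Ω = (1/2.0) × 0.6 × 490 × 11.31 × 400 × 10⁻³ = 665.1 kN.
Base metal (shear rupture): R_n/Ω = (1/2.0) × 0.6 × 410 × 22 × 400 × 10⁻³ = 1082 kN.
Governing: weld metal.

R_n/Ω ≈ 665 kN (weld metal governs)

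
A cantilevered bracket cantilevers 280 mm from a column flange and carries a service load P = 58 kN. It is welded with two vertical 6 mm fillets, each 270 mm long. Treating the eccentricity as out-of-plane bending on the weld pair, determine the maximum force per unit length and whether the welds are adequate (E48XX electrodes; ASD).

E48XX → F_EXX = 480 MPa.
L_w = 2 × 270 = 540 mm; section modulus (unit throat) S = 2 × L²/6 = 24300 mm².
Direct shear f_v = P/L_w = 58×10³/540 = 107.4 N/mm.
Moment M = P × e = 58×10³ × 280 = 16240000 N·mm; bending f_b = M/S = 668.3 N/mm.
f_max = √(f_v² + f_b²) = √(107.4² + 668.3²) = 676.9 N/mm.
r_n/Ω = (1/2.0) × 0.6 × 480 × (0.707 × 6) = 610.8 N/mm → NOT adequate.

f_max ≈ 677 N/mm; NOT adequate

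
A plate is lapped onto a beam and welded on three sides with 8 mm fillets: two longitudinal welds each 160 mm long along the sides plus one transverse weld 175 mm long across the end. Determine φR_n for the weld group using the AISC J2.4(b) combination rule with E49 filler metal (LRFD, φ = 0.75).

E49XX → F_EXX = 490 MPa.
t_e = 0.707 × 8 = 5.656 mm.
R_nwl = 0.6 × 490 × 5.656 × 320 × 10⁻³ = 532.1 kN (longitudinal, 2 welds).
R_nwt = 0.6 × 490 × 5.656 × 175 × 10⁻³ = 291 kN (transverse, base value).
(i) R_nwl + R_nwt = 823.1 kN; (ii) 0.85 R_nwl + 1.5 R_nwt = 888.8 kN.
R_n = max = 888.8 kN [governs: (ii)]; φR_n = 666.6 kN.

φR_n ≈ 667 kN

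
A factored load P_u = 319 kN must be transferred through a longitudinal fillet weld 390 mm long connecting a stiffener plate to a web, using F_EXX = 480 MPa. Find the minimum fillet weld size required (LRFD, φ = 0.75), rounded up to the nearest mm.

Total weld length L = 390 mm.
Required throat t_e = P_u / (φ × 0.6 F_EXX × L) = 319 / (0.75 × 0.6 × 480 × 390 × 10⁻³) = 3.787 mm.
Required leg w = t_e / 0.707 = 5.356 mm → use 6 mm.

w = 6 mm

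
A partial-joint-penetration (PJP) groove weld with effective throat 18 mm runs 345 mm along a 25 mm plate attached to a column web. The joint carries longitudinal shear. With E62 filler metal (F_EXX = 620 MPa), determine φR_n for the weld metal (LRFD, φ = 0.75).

φR_n ≈ 1730 kN

Effective throat (given) t_e = 18 mm.
A_we = 18 × 345 = 6210 mm².
F_nw = 0.6 F_EXX = 372 MPa.
φR_n = 0.75 × 372 × 6210 × 10⁻³ = 1733 kN.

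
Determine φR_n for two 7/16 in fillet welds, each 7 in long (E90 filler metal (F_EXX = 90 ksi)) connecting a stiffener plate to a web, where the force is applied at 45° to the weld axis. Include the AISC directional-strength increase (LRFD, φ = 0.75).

t_e = 0.707 × 0.4375 = 0.3093 in; A_we = 0.3093 × 14 = 4.33 in².
Directional factor: 1.0 + 0.5 sin^1.5(45°) = 1.297.
F_nw = 0.6 × 90 × 1.297 = 70.05 ksi.
φR_n = 0.75 × 70.05 × 4.33 = 227.5 kip.

φR_n ≈ 228 kip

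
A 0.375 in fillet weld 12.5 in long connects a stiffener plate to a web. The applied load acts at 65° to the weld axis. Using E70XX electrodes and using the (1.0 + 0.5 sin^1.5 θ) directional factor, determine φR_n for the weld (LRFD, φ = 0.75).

φR_n ≈ 149 kips

E70XX → F_EXX = 70 ksi.
t_e = 0.707 × 0.375 = 0.2651 in; A_we = 0.2651 × 12.5 = 3.314 in².
Directional factor: 1.0 + 0.5 sin^1.5(65°) = 1.431.
F_nw = 0.6 × 70 × 1.431 = 60.12 ksi.
φR_n = 0.75 × 60.12 × 3.314 = 149.4 kips.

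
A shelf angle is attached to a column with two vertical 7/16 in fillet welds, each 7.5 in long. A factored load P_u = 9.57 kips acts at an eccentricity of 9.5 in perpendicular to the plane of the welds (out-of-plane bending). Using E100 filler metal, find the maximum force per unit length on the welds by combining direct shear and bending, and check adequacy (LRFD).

E100XX → F_EXX = 100 ksi.
L_w = 2 × 7.5 = 15 in; section modulus (unit throat) S = 2 × L²/6 = 18.75 in².
Direct shear f_v = P/L_w = 9.57/15 = 0.638 kip/in.
Moment M = P × e = 9.57 × 9.5 = 90.915 kip·in; bending f_b = M/S = 4.849 kip/in.
f_max = √(f_v² + f_b²) = √(0.638² + 4.849²) = 4.891 kip/in.
φr_n = 0.75 × 0.6 × 100 × (0.707 × 0.4375) = 13.92 kip/in → adequate.

f_max ≈ 4.89 kip/in; adequate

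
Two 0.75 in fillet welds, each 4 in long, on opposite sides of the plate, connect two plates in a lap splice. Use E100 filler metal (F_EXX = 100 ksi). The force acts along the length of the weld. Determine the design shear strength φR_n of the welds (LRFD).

Effective throat t_e = 0.707 × 0.75 = 0.5302 in.
Total length L = 8 in; A_we = 0.5302 × 8 = 4.242 in².
F_nw = 0.6 F_EXX = 0.6 × 100 = 60 ksi.
φR_n = 0.75 × 60 × 4.242 = 190.9 kips.

φR_n ≈ 191 kips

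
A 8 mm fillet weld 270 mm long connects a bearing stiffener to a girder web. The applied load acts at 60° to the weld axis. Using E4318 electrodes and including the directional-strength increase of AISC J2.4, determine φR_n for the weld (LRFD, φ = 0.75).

φR_n ≈ 415 kN

E43XX → F_EXX = 430 MPa.
t_e = 0.707 × 8 = 5.656 mm; A_we = 5.656 × 270 = 1527 mm².
Directional factor: 1.0 + 0.5 sin^1.5(60°) = 1.403.
F_nw = 0.6 × 430 × 1.403 = 362 MPa.
φR_n = 0.75 × 362 × 1527 × 10⁻³ = 414.6 kN.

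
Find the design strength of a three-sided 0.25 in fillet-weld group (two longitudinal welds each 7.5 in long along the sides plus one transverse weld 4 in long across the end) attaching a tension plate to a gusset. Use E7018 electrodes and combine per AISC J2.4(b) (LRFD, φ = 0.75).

φR_n ≈ 106 kip

E70XX → F_EXX = 70 ksi.
t_e = 0.707 × 0.25 = 0.1767 in.
R_nwl = 0.6 × 70 × 0.1767 × 15 = 111.4 kip (longitudinal, 2 welds).
R_nwt = 0.6 × 70 × 0.1767 × 4 = 29.69 kip (transverse, base value).
(i) R_nwl + R_nwt = 141 kip; (ii) 0.85 R_nwl + 1.5 R_nwt = 139.2 kip.
R_n = max = 141 kip [governs: (i)]; φR_n = 105.8 kip.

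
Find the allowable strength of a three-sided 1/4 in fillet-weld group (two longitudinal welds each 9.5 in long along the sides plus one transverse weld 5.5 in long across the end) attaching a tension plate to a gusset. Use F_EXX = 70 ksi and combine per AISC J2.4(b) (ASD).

t_e = 0.707 × 0.25 = 0.1767 in.
R_nwl = 0.6 × 70 × 0.1767 × 19 = 141 kip (longitudinal, 2 welds).
R_nwt = 0.6 × 70 × 0.1767 × 5.5 = 40.83 kip (transverse, base value).
(i) R_nwl + R_nwt = 181.9 kip; (ii) 0.85 R_nwl + 1.5 R_nwt = 181.1 kip.
R_n = max = 181.9 kip [governs: (i)]; R_n/Ω = 90.94 kip.

R_n/Ω ≈ 90.9 kip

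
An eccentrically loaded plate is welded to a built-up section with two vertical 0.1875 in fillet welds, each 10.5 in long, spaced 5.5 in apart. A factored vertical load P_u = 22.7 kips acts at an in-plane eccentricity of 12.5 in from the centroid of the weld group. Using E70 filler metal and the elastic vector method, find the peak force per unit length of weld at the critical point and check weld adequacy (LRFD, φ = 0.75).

f_max ≈ 5.37 kip/in; NOT adequate

E70XX → F_EXX = 70 ksi.
Total weld length L_w = 21 in. Treat welds as unit-width lines.
Polar moment about centroid: J = 2[d³/12 + d(b/2)²] = 2[10.5³/12 + 10.5×2.75²] = 351.8 in³.
Direct shear f_v = P/L_w = 22.7 / 21 = 1.081 kip/in (vertical).
Torsion M = P·e = 22.7 × 12.5 = 283.75 kip·in.
Critical point at (x, y) = (2.75, 5.25) from centroid. f_tx = M·y/J = 4.235 kip/in; f_ty = M·x/J = 2.218 kip/in.
Resultant f_max = √[f_tx² + (f_v + f_ty)²] = √[4.235² + (1.081 + 2.218)²] = 5.369 kip/in.
Capacity per unit length: φr_n = 0.75 × 0.6 × 70 × (0.707 × 0.1875) = 4.176 kip/in.
5.369 > 4.176 → NOT adequate.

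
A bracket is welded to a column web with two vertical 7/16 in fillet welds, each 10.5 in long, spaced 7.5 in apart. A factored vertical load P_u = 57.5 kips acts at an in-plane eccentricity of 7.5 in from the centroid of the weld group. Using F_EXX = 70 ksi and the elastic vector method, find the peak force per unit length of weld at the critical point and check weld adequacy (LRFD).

Total weld length L_w = 21 in. Treat welds as unit-width lines.
Polar moment about centroid: J = 2[d³/12 + d(b/2)²] = 2[10.5³/12 + 10.5×3.75²] = 488.2 in³.
Direct shear f_v = P/L_w = 57.5 / 21 = 2.738 kip/in (vertical).
Torsion M = P·e = 57.5 × 7.5 = 431.25 kip·in.
Critical point at (x, y) = (3.75, 5.25) from centroid. f_tx = M·y/J = 4.637 kip/in; f_ty = M·x/J = 3.312 kip/in.
Resultant f_max = √[f_tx² + (f_v + f_ty)²] = √[4.637² + (2.738 + 3.312)²] = 7.623 kip/in.
Capacity per unit length: φr_n = 0.75 × 0.6 × 70 × (0.707 × 0.4375) = 9.743 kip/in.
7.623 ≤ 9.743 → adequate.

f_max ≈ 7.62 kip/in; adequate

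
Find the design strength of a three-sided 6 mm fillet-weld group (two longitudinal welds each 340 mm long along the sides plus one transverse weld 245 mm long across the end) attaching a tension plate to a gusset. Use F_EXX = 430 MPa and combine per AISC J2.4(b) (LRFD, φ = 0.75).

t_e = 0.707 × 6 = 4.242 mm.
R_nwl = 0.6 × 430 × 4.242 × 680 × 10⁻³ = 744.2 kN (longitudinal, 2 welds).
R_nwt = 0.6 × 430 × 4.242 × 245 × 10⁻³ = 268.1 kN (transverse, base value).
(i) R_nwl + R_nwt = 1012 kN; (ii) 0.85 R_nwl + 1.5 R_nwt = 1035 kN.
R_n = max = 1035 kN [governs: (ii)]; φR_n = 776.1 kN.

φR_n ≈ 776 kN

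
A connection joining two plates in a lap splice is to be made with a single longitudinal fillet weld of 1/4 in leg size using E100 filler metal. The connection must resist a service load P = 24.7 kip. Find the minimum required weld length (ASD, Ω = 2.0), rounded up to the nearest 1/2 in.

L = 5 in

E100XX → F_EXX = 100 ksi.
Throat t_e = 0.707 × 0.25 = 0.1767 in.
r_n/Ω = (0.6 × 100 × 0.1767) / 2.0 = 5.302 kip/in.
L_req = P / (r_n/Ω) = 24.7 / 5.302 = 4.658 in total.
Round up → use L = 5 in.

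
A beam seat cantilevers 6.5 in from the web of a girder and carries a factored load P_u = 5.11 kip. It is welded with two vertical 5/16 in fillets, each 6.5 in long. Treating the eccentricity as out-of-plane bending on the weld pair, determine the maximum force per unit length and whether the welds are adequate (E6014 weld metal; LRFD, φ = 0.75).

f_max ≈ 2.39 kip/in; adequate

E60XX → F_EXX = 60 ksi.
L_w = 2 × 6.5 = 13 in; section modulus (unit throat) S = 2 × L²/6 = 14.08 in².
Direct shear f_v = P/L_w = 5.11/13 = 0.3931 kip/in.
Moment M = P × e = 5.11 × 6.5 = 33.215 kip·in; bending f_b = M/S = 2.358 kip/in.
f_max = √(f_v² + f_b²) = √(0.3931² + 2.358²) = 2.391 kip/in.
φr_n = 0.75 × 0.6 × 60 × (0.707 × 0.3125) = 5.965 kip/in → adequate.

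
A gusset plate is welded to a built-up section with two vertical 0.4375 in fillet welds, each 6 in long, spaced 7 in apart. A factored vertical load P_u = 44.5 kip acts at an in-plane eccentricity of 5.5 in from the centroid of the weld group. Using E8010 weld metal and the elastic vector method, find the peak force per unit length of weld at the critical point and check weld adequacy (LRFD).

E80XX → F_EXX = 80 ksi.
Total weld length L_w = 12 in. Treat welds as unit-width lines.
Polar moment about centroid: J = 2[d³/12 + d(b/2)²] = 2[6³/12 + 6×3.5²] = 183 in³.
Direct shear f_v = P/L_w = 44.5 / 12 = 3.708 kip/in (vertical).
Torsion M = P·e = 44.5 × 5.5 = 244.75 kip·in.
Critical point at (x, y) = (3.5, 3) from centroid. f_tx = M·y/J = 4.012 kip/in; f_ty = M·x/J = 4.681 kip/in.
Resultant f_max = √[f_tx² + (f_v + f_ty)²] = √[4.012² + (3.708 + 4.681)²] = 9.299 kip/in.
Capacity per unit length: φr_n = 0.75 × 0.6 × 80 × (0.707 × 0.4375) = 11.14 kip/in.
9.299 ≤ 11.14 → adequate.

f_max ≈ 9.3 kip/in; adequate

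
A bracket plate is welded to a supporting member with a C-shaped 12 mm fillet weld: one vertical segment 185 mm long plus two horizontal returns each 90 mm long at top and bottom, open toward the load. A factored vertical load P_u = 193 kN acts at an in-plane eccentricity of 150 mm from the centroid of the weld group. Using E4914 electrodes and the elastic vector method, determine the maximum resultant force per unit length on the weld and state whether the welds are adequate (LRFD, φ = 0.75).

E49XX → F_EXX = 490 MPa.
Total weld length L_w = 365 mm. Treat welds as unit-width lines.
Centroid: x̄ = 2×90×45 / 365 = 22.19 mm from the vertical weld.
Polar moment about centroid: J = I_x + I_y = [185³/12 + 2×90×92.5²] + [185×22.19² + 2(90³/12 + 90×22.81²)] = 2374000 mm³.
Direct shear f_v = P/L_w = 193×10³ / 365 = 528.8 N/mm (vertical).
Torsion M = P·e = 193×10³ × 150 = 28950000 N·mm.
Critical point at (x, y) = (67.81, 92.5) from centroid. f_tx = M·y/J = 1128 N/mm; f_ty = M·x/J = 826.9 N/mm.
Resultant f_max = √[f_tx² + (f_v + f_ty)²] = √[1128² + (528.8 + 826.9)²] = 1764 N/mm.
Capacity per unit length: φr_n = 0.75 × 0.6 × 490 × (0.707 × 12) = 1871 N/mm.
1764 ≤ 1871 → adequate.

f_max ≈ 1760 N/mm; adequate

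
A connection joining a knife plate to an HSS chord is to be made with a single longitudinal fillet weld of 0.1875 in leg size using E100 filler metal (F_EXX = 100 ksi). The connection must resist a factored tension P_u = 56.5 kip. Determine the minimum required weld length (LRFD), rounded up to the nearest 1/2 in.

Throat t_e = 0.707 × 0.1875 = 0.1326 in.
φr_n = 0.75 × 0.6 × 100 × 0.1326 = 5.965 kip/in.
L_req = P_u / φr_n = 56.5 / 5.965 = 9.471 in total.
Round up → use L = 9.5 in.

L = 9.5 in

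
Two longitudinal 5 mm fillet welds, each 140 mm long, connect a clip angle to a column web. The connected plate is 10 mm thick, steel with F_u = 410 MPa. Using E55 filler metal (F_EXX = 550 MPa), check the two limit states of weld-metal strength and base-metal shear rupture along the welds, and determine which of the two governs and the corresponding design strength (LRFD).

t_e = 0.707 × 5 = 3.535 mm; L = 280 mm.
Weld metal: φR_n = 0.75 × 0.6 × 550 × 3.535 × 280 × 10⁻³ = 245 kN.
Base metal (shear rupture): φR_n = 0.75 × 0.6 × 410 × 10 × 280 × 10⁻³ = 516.6 kN.
Governing: weld metal.

φR_n ≈ 245 kN (weld metal governs)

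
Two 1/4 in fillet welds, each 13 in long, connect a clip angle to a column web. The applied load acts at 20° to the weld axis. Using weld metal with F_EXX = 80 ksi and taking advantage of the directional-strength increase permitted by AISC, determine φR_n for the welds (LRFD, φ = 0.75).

φR_n ≈ 182 kips

t_e = 0.707 × 0.25 = 0.1767 in; A_we = 0.1767 × 26 = 4.595 in².
Directional factor: 1.0 + 0.5 sin^1.5(20°) = 1.1.
F_nw = 0.6 × 80 × 1.1 = 52.8 ksi.
φR_n = 0.75 × 52.8 × 4.595 = 182 kips.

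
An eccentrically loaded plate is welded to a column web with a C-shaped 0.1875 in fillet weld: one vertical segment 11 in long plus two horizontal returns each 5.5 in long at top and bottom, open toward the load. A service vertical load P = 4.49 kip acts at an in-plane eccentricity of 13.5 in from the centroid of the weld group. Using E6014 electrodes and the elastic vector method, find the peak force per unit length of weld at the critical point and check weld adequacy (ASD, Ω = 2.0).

E60XX → F_EXX = 60 ksi.
Total weld length L_w = 22 in. Treat welds as unit-width lines.
Centroid: x̄ = 2×5.5×2.75 / 22 = 1.375 in from the vertical weld.
Polar moment about centroid: J = I_x + I_y = [11³/12 + 2×5.5×5.5²] + [11×1.375² + 2(5.5³/12 + 5.5×1.375²)] = 513 in³.
Direct shear f_v = P/L_w = 4.49 / 22 = 0.2041 kip/in (vertical).
Torsion M = P·e = 4.49 × 13.5 = 60.615 kip·in.
Critical point at (x, y) = (4.125, 5.5) from centroid. f_tx = M·y/J = 0.6499 kip/in; f_ty = M·x/J = 0.4874 kip/in.
Resultant f_max = √[f_tx² + (f_v + f_ty)²] = √[0.6499² + (0.2041 + 0.4874)²] = 0.949 kip/in.
Capacity per unit length: r_n/Ω = (1/2.0) × 0.6 × 60 × (0.707 × 0.1875) = 2.386 kip/in.
0.949 ≤ 2.386 → adequate.

f_max ≈ 0.949 kip/in; adequate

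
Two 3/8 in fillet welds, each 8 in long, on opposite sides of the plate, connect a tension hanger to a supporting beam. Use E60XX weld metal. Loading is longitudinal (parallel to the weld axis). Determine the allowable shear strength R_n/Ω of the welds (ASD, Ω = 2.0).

E60XX → F_EXX = 60 ksi.
Effective throat t_e = 0.707 × 0.375 = 0.2651 in.
Total length L = 16 in; A_we = 0.2651 × 16 = 4.242 in².
F_nw = 0.6 F_EXX = 0.6 × 60 = 36 ksi.
R_n = 36 × 4.242 = 152.7 kip; R_n/Ω = 152.7/2.0 = 76.36 kip.

R_n/Ω ≈ 76.4 kip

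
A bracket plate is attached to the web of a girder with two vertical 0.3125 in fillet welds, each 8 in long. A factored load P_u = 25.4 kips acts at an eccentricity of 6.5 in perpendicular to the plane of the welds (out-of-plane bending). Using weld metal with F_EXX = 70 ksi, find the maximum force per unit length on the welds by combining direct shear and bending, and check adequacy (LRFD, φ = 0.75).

f_max ≈ 7.9 kip/in; NOT adequate

L_w = 2 × 8 = 16 in; section modulus (unit throat) S = 2 × L²/6 = 21.33 in².
Direct shear f_v = P/L_w = 25.4/16 = 1.587 kip/in.
Moment M = P × e = 25.4 × 6.5 = 165.1 kip·in; bending f_b = M/S = 7.739 kip/in.
f_max = √(f_v² + f_b²) = √(1.587² + 7.739²) = 7.9 kip/in.
φr_n = 0.75 × 0.6 × 70 × (0.707 × 0.3125) = 6.96 kip/in → NOT adequate.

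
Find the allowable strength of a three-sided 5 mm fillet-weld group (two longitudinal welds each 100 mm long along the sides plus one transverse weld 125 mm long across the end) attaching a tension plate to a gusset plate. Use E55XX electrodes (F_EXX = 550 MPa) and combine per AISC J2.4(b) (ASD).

t_e = 0.707 × 5 = 3.535 mm.
R_nwl = 0.6 × 550 × 3.535 × 200 × 10⁻³ = 233.3 kN (longitudinal, 2 welds).
R_nwt = 0.6 × 550 × 3.535 × 125 × 10⁻³ = 145.8 kN (transverse, base value).
(i) R_nwl + R_nwt = 379.1 kN; (ii) 0.85 R_nwl + 1.5 R_nwt = 417 kN.
R_n = max = 417 kN [governs: (ii)]; R_n/Ω = 208.5 kN.

R_n/Ω ≈ 209 kN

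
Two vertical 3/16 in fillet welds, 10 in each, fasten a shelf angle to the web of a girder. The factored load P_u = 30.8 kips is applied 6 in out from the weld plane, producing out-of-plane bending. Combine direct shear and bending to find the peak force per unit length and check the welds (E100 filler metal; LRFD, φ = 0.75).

E100XX → F_EXX = 100 ksi.
L_w = 2 × 10 = 20 in; section modulus (unit throat) S = 2 × L²/6 = 33.33 in².
Direct shear f_v = P/L_w = 30.8/20 = 1.54 kip/in.
Moment M = P × e = 30.8 × 6 = 184.8 kip·in; bending f_b = M/S = 5.544 kip/in.
f_max = √(f_v² + f_b²) = √(1.54² + 5.544²) = 5.754 kip/in.
φr_n = 0.75 × 0.6 × 100 × (0.707 × 0.1875) = 5.965 kip/in → adequate.

f_max ≈ 5.75 kip/in; adequate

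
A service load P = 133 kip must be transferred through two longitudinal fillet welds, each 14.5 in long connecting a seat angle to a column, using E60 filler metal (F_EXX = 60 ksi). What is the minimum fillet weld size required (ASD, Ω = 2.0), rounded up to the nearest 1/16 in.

w = 3/8 in

Total weld length L = 29 in.
Required throat t_e = P × Ω / (0.6 F_EXX × L) = 133 × 2.0 / (0.6 × 60 × 29) = 0.2548 in.
Required leg w = t_e / 0.707 = 0.3604 in → use 3/8 in.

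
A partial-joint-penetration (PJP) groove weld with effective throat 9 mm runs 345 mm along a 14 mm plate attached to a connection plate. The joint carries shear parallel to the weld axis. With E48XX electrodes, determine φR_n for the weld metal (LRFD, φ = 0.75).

φR_n ≈ 671 kN

E48XX → F_EXX = 480 MPa.
Effective throat (given) t_e = 9 mm.
A_we = 9 × 345 = 3105 mm².
F_nw = 0.6 F_EXX = 288 MPa.
φR_n = 0.75 × 288 × 3105 × 10⁻³ = 670.7 kN.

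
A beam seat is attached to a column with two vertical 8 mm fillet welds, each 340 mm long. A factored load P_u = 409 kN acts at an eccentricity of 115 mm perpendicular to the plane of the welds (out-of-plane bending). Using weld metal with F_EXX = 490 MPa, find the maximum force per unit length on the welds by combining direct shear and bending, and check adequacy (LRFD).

L_w = 2 × 340 = 680 mm; section modulus (unit throat) S = 2 × L²/6 = 38530 mm².
Direct shear f_v = P/L_w = 409×10³/680 = 601.5 N/mm.
Moment M = P × e = 409×10³ × 115 = 47035000 N·mm; bending f_b = M/S = 1221 N/mm.
f_max = √(f_v² + f_b²) = √(601.5² + 1221²) = 1361 N/mm.
φr_n = 0.75 × 0.6 × 490 × (0.707 × 8) = 1247 N/mm → NOT adequate.

f_max ≈ 1360 N/mm; NOT adequate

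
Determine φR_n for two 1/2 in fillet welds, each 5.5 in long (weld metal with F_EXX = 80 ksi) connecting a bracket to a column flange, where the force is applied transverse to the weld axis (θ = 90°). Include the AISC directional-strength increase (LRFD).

t_e = 0.707 × 0.5 = 0.3535 in; A_we = 0.3535 × 11 = 3.888 in².
Directional factor: 1.0 + 0.5 sin^1.5(90°) = 1.5.
F_nw = 0.6 × 80 × 1.5 = 72 ksi.
φR_n = 0.75 × 72 × 3.888 = 210 kips.

φR_n ≈ 210 kips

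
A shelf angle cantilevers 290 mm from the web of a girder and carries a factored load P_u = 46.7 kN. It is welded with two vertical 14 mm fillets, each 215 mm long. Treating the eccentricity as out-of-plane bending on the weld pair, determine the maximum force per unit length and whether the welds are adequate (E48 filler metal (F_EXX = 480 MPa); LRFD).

L_w = 2 × 215 = 430 mm; section modulus (unit throat) S = 2 × L²/6 = 15410 mm².
Direct shear f_v = P/L_w = 46.7×10³/430 = 108.6 N/mm.
Moment M = P × e = 46.7×10³ × 290 = 13543000 N·mm; bending f_b = M/S = 878.9 N/mm.
f_max = √(f_v² + f_b²) = √(108.6² + 878.9²) = 885.6 N/mm.
φr_n = 0.75 × 0.6 × 480 × (0.707 × 14) = 2138 N/mm → adequate.

f_max ≈ 886 N/mm; adequate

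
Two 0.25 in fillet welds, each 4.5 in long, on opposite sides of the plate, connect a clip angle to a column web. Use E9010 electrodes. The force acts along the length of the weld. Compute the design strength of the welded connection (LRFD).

E90XX → F_EXX = 90 ksi.
Effective throat t_e = 0.707 × 0.25 = 0.1767 in.
Total length L = 9 in; A_we = 0.1767 × 9 = 1.591 in².
F_nw = 0.6 F_EXX = 0.6 × 90 = 54 ksi.
φR_n = 0.75 × 54 × 1.591 = 64.43 kip.

φR_n ≈ 64.4 kip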